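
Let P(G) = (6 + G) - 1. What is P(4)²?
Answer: 81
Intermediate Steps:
P(G) = 5 + G
P(4)² = (5 + 4)² = 9² = 81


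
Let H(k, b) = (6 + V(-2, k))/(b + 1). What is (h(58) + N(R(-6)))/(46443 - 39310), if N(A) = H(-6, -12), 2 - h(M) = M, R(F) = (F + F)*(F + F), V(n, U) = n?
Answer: -620/78463 ≈ -0.0079018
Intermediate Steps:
R(F) = 4*F**2 (R(F) = (2*F)*(2*F) = 4*F**2)
h(M) = 2 - M
H(k, b) = 4/(1 + b) (H(k, b) = (6 - 2)/(b + 1) = 4/(1 + b))
N(A) = -4/11 (N(A) = 4/(1 - 12) = 4/(-11) = 4*(-1/11) = -4/11)
(h(58) + N(R(-6)))/(46443 - 39310) = ((2 - 1*58) - 4/11)/(46443 - 39310) = ((2 - 58) - 4/11)/7133 = (-56 - 4/11)*(1/7133) = -620/11*1/7133 = -620/78463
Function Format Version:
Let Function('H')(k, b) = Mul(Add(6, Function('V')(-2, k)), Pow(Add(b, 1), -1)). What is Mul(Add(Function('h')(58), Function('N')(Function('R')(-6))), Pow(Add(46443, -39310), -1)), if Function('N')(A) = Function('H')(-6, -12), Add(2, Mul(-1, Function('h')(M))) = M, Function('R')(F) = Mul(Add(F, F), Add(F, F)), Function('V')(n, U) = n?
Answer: Rational(-620, 78463) ≈ -0.0079018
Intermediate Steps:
Function('R')(F) = Mul(4, Pow(F, 2)) (Function('R')(F) = Mul(Mul(2, F), Mul(2, F)) = Mul(4, Pow(F, 2)))
Function('h')(M) = Add(2, Mul(-1, M))
Function('H')(k, b) = Mul(4, Pow(Add(1, b), -1)) (Function('H')(k, b) = Mul(Add(6, -2), Pow(Add(b, 1), -1)) = Mul(4, Pow(Add(1, b), -1)))
Function('N')(A) = Rational(-4, 11) (Function('N')(A) = Mul(4, Pow(Add(1, -12), -1)) = Mul(4, Pow(-11, -1)) = Mul(4, Rational(-1, 11)) = Rational(-4, 11))
Mul(Add(Function('h')(58), Function('N')(Function('R')(-6))), Pow(Add(46443, -39310), -1)) = Mul(Add(Add(2, Mul(-1, 58)), Rational(-4, 11)), Pow(Add(46443, -39310), -1)) = Mul(Add(Add(2, -58), Rational(-4, 11)), Pow(7133, -1)) = Mul(Add(-56, Rational(-4, 11)), Rational(1, 7133)) = Mul(Rational(-620, 11), Rational(1, 7133)) = Rational(-620, 78463)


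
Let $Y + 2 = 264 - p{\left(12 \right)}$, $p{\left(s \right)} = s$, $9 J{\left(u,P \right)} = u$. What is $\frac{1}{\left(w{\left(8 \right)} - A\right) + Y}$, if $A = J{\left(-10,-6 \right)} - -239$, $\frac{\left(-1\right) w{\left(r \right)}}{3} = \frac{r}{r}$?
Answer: $\frac{9}{82} \approx 0.10976$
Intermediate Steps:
$J{\left(u,P \right)} = \frac{u}{9}$
$w{\left(r \right)} = -3$ ($w{\left(r \right)} = - 3 \frac{r}{r} = \left(-3\right) 1 = -3$)
$A = \frac{2141}{9}$ ($A = \frac{1}{9} \left(-10\right) - -239 = - \frac{10}{9} + 239 = \frac{2141}{9} \approx 237.89$)
$Y = 250$ ($Y = -2 + \left(264 - 12\right) = -2 + 252 = 250$)
$\frac{1}{\left(w{\left(8 \right)} - A\right) + Y} = \frac{1}{\left(-3 - \frac{2141}{9}\right) + 250} = \frac{1}{- \frac{2168}{9} + 250} = \frac{1}{\frac{82}{9}} = \frac{9}{82}$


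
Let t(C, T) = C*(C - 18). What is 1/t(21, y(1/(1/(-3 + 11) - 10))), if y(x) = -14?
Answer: 1/63 ≈ 0.015873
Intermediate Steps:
t(C, T) = C*(-18 + C)
1/t(21, y(1/(1/(-3 + 11) - 10))) = 1/(21*(-18 + 21)) = 1/(21*3) = 1/63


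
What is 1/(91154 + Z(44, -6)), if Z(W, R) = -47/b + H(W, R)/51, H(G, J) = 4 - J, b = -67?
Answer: 3417/311476285 ≈ 1.0970e-5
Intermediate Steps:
Z(W, R) = 2665/3417 - R/51 (Z(W, R) = -47/(-67) + (4 - R)/51 = -47*(-1/67) + (4 - R)*(1/51) = 47/67 + (4/51 - R/51) = 2665/3417 - R/51)
1/(91154 + Z(44, -6)) = 1/(91154 + (2665/3417 - 1/51*(-6))) = 1/(91154 + (2665/3417 + 2/17)) = 1/(91154 + 3067/3417) = 1/(311476285/3417) = 3417/311476285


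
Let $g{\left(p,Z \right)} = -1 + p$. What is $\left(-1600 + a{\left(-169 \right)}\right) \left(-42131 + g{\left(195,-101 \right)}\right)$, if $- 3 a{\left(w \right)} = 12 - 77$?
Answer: $66190565$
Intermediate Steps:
$a{\left(w \right)} = \frac{65}{3}$ ($a{\left(w \right)} = - \frac{12 - 77}{3} = \left(- \frac{1}{3}\right) \left(-65\right) = \frac{65}{3}$)
$\left(-1600 + a{\left(-169 \right)}\right) \left(-42131 + g{\left(195,-101 \right)}\right) = \left(-1600 + \frac{65}{3}\right) \left(-42131 + \left(-1 + 195\right)\right) = - \frac{4735 \left(-42131 + 194\right)}{3} = \left(- \frac{4735}{3}\right) \left(-41937\right) = 66190565$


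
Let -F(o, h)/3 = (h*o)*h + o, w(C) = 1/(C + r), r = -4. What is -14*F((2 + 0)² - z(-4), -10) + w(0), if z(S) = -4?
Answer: 135743/4 ≈ 33936.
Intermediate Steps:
w(C) = 1/(-4 + C) (w(C) = 1/(C - 4) = 1/(-4 + C))
F(o, h) = -3*o - 3*o*h² (F(o, h) = -3*((h*o)*h + o) = -3*(o*h² + o) = -3*(o + o*h²) = -3*o - 3*o*h²)
-14*F((2 + 0)² - z(-4), -10) + w(0) = -(-42)*((2 + 0)² - 1*(-4))*(1 + (-10)²) + 1/(-4 + 0) = -(-42)*(2² + 4)*(1 + 100) + 1/(-4) = -(-42)*(4 + 4)*101 - ¼ = -(-42)*8*101 - ¼ = -14*(-2424) - ¼ = 33936 - ¼ = 135743/4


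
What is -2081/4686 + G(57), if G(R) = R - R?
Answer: -2081/4686 ≈ -0.44409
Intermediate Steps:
G(R) = 0
-2081/4686 + G(57) = -2081/4686 + 0 = -2081/4686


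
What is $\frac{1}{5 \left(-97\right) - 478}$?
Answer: $- \frac{1}{963} \approx -0.0010384$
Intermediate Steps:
$\frac{1}{5 \left(-97\right) - 478} = \frac{1}{-485 - 478} = \frac{1}{-963} = - \frac{1}{963}$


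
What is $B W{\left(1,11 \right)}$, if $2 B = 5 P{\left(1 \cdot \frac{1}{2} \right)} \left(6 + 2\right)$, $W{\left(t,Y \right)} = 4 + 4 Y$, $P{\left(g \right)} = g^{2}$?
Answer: $240$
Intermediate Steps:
$B = 5$ ($B = \frac{5 \left(1 \cdot \frac{1}{2}\right)^{2} \left(6 + 2\right)}{2} = \frac{5 \left(1 \cdot \frac{1}{2}\right)^{2} \cdot 8}{2} = \frac{\frac{5}{4} \cdot 8}{2} = \frac{1}{2} \cdot 10 = 5$)
$B W{\left(1,11 \right)} = 5 \left(4 + 4 \cdot 11\right) = 5 \left(4 + 44\right) = 5 \cdot 48 = 240$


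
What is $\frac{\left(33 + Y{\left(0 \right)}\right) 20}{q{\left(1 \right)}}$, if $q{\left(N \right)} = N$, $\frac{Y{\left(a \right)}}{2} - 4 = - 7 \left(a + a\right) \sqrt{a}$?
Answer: $820$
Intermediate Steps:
$Y{\left(a \right)} = 8 - 28 a^{\frac{3}{2}}$ ($Y{\left(a \right)} = 8 + 2 - 7 \left(a + a\right) \sqrt{a} = 8 + 2 - 7 \cdot 2 a \sqrt{a} = 8 + 2 - 14 a \sqrt{a} = 8 + 2 \left(- 14 a^{\frac{3}{2}}\right) = 8 - 28 a^{\frac{3}{2}}$)
$\frac{\left(33 + Y{\left(0 \right)}\right) 20}{q{\left(1 \right)}} = \frac{\left(33 + \left(8 - 28 \cdot 0^{\frac{3}{2}}\right)\right) 20}{1} = \left(33 + \left(8 - 0\right)\right) 20 \cdot 1 = \left(33 + \left(8 + 0\right)\right) 20 \cdot 1 = \left(33 + 8\right) 20 \cdot 1 = 41 \cdot 20 \cdot 1 = 820 \cdot 1 = 820$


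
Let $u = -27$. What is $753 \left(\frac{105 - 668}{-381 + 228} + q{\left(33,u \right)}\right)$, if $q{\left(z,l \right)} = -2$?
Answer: $\frac{64507}{51} \approx 1264.8$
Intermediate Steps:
$753 \left(\frac{105 - 668}{-381 + 228} + q{\left(33,u \right)}\right) = 753 \left(\frac{105 - 668}{-381 + 228} - 2\right) = 753 \left(- \frac{563}{-153} - 2\right) = 753 \left(\left(-563\right) \left(- \frac{1}{153}\right) - 2\right) = 753 \left(\frac{563}{153} - 2\right) = 753 \cdot \frac{257}{153} = \frac{64507}{51}$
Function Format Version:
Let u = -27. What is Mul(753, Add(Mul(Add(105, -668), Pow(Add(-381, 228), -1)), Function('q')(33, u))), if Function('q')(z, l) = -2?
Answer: Rational(64507, 51) ≈ 1264.8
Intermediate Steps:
Mul(753, Add(Mul(Add(105, -668), Pow(Add(-381, 228), -1)), Function('q')(33, u))) = Mul(753, Add(Mul(Add(105, -668), Pow(Add(-381, 228), -1)), -2)) = Mul(753, Add(Mul(-563, Pow(-153, -1)), -2)) = Mul(753, Add(Mul(-563, Rational(-1, 153)), -2)) = Mul(753, Add(Rational(563, 153), -2)) = Mul(753, Rational(257, 153)) = Rational(64507, 51)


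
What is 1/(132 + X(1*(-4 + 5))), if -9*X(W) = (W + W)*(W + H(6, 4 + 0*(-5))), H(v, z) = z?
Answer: 9/1178 ≈ 0.0076401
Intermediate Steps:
X(W) = -2*W*(4 + W)/9 (X(W) = -(W + W)*(W + (4 + 0*(-5)))/9 = -2*W*(W + (4 + 0))/9 = -2*W*(W + 4)/9 = -2*W*(4 + W)/9)
1/(132 + X(1*(-4 + 5))) = 1/(132 - 2*1*(-4 + 5)*(4 + 1*(-4 + 5))/9) = 1/(132 - 2*1*1*(4 + 1*1)/9) = 1/(132 - 2/9*1*(4 + 1)) = 1/(132 - 2/9*1*5) = 1/(132 - 10/9) = 1/(1178/9) = 9/1178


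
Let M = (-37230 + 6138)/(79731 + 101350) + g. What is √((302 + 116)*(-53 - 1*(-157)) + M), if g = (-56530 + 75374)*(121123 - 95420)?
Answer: 16*√62044271911940557/181081 ≈ 22009.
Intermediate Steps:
g = 484347332 (g = 18844*25703 = 484347332)
M = 87706099194800/181081 (M = (-37230 + 6138)/(79731 + 101350) + 484347332 = -31092/181081 + 484347332 = 87706099194800/181081 ≈ 4.8435e+8)
√((302 + 116)*(-53 - 1*(-157)) + M) = √((302 + 116)*(-53 - 1*(-157)) + 87706099194800/181081) = √(418*(-53 + 157) + 87706099194800/181081) = √(418*104 + 87706099194800/181081) = √(43472 + 87706099194800/181081) = √(87713971148032/181081) = 16*√62044271911940557/181081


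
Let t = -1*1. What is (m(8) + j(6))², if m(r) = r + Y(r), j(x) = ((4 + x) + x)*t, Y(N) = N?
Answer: 0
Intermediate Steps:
t = -1
j(x) = -4 - 2*x (j(x) = ((4 + x) + x)*(-1) = (4 + 2*x)*(-1) = -4 - 2*x)
m(r) = 2*r (m(r) = r + r = 2*r)
(m(8) + j(6))² = (2*8 + (-4 - 2*6))² = (16 + (-4 - 12))² = (16 - 16)² = 0² = 0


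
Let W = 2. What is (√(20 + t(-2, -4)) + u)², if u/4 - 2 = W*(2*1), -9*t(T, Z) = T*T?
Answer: 5360/9 + 64*√11 ≈ 807.82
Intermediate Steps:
t(T, Z) = -T²/9 (t(T, Z) = -T*T/9 = -T²/9)
u = 24 (u = 8 + 4*(2*(2*1)) = 8 + 4*(2*2) = 8 + 4*4 = 8 + 16 = 24)
(√(20 + t(-2, -4)) + u)² = (√(20 - ⅑*(-2)²) + 24)² = (√(20 - ⅑*4) + 24)² = (√(20 - 4/9) + 24)² = (√(176/9) + 24)² = (4*√11/3 + 24)² = (24 + 4*√11/3)²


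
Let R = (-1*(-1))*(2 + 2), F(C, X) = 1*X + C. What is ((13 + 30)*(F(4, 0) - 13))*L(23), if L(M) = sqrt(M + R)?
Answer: -1161*sqrt(3) ≈ -2010.9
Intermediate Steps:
F(C, X) = C + X (F(C, X) = X + C = C + X)
R = 4 (R = 1*4 = 4)
L(M) = sqrt(4 + M) (L(M) = sqrt(M + 4) = sqrt(4 + M))
((13 + 30)*(F(4, 0) - 13))*L(23) = ((13 + 30)*((4 + 0) - 13))*sqrt(4 + 23) = (43*(4 - 13))*sqrt(27) = (43*(-9))*(3*sqrt(3)) = -1161*sqrt(3)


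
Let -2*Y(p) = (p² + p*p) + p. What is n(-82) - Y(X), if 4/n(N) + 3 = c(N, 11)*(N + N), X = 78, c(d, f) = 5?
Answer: 5039225/823 ≈ 6123.0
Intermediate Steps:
n(N) = 4/(-3 + 10*N) (n(N) = 4/(-3 + 5*(N + N)) = 4/(-3 + 5*(2*N)) = 4/(-3 + 10*N))
Y(p) = -p² - p/2 (Y(p) = -((p² + p*p) + p)/2 = -((p² + p²) + p)/2 = -(2*p² + p)/2 = -(p + 2*p²)/2 = -p² - p/2)
n(-82) - Y(X) = 4/(-3 + 10*(-82)) - (-1)*78*(½ + 78) = 4/(-3 - 820) - (-1)*78*157/2 = 4/(-823) - 1*(-6123) = 4*(-1/823) + 6123 = -4/823 + 6123 = 5039225/823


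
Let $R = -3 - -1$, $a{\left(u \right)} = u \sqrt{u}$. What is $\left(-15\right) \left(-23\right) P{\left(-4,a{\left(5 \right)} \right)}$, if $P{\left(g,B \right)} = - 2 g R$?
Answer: $-5520$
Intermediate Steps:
$a{\left(u \right)} = u^{\frac{3}{2}}$
$R = -2$ ($R = -3 + 1 = -2$)
$P{\left(g,B \right)} = 4 g$ ($P{\left(g,B \right)} = - 2 g \left(-2\right) = 4 g$)
$\left(-15\right) \left(-23\right) P{\left(-4,a{\left(5 \right)} \right)} = \left(-15\right) \left(-23\right) 4 \left(-4\right) = 345 \left(-16\right) = -5520$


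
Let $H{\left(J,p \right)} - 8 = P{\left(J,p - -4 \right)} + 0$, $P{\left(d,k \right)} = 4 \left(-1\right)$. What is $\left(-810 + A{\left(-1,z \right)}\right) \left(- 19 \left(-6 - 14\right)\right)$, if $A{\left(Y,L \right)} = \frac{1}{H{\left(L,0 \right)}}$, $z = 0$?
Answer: $-307705$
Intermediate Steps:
$P{\left(d,k \right)} = -4$
$H{\left(J,p \right)} = 4$ ($H{\left(J,p \right)} = 8 + \left(-4 + 0\right) = 8 - 4 = 4$)
$A{\left(Y,L \right)} = \frac{1}{4}$
$\left(-810 + A{\left(-1,z \right)}\right) \left(- 19 \left(-6 - 14\right)\right) = \left(-810 + \frac{1}{4}\right) \left(- 19 \left(-6 - 14\right)\right) = - \frac{3239 \left(\left(-19\right) \left(-20\right)\right)}{4} = \left(- \frac{3239}{4}\right) 380 = -307705$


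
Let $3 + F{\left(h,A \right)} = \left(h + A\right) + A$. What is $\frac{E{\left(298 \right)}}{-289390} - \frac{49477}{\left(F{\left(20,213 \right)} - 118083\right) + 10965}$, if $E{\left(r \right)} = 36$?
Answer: $\frac{1431430873}{3087067825} \approx 0.46369$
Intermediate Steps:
$F{\left(h,A \right)} = -3 + h + 2 A$ ($F{\left(h,A \right)} = -3 + \left(\left(h + A\right) + A\right) = -3 + \left(\left(A + h\right) + A\right) = -3 + \left(h + 2 A\right) = -3 + h + 2 A$)
$\frac{E{\left(298 \right)}}{-289390} - \frac{49477}{\left(F{\left(20,213 \right)} - 118083\right) + 10965} = \frac{36}{-289390} - \frac{49477}{\left(\left(-3 + 20 + 2 \cdot 213\right) - 118083\right) + 10965} = 36 \left(- \frac{1}{289390}\right) - \frac{49477}{\left(\left(-3 + 20 + 426\right) - 118083\right) + 10965} = - \frac{18}{144695} - \frac{49477}{\left(443 - 118083\right) + 10965} = - \frac{18}{144695} - \frac{49477}{-117640 + 10965} = - \frac{18}{144695} - \frac{49477}{-106675} = - \frac{18}{144695} - - \frac{49477}{106675} = - \frac{18}{144695} + \frac{49477}{106675} = \frac{1431430873}{3087067825}$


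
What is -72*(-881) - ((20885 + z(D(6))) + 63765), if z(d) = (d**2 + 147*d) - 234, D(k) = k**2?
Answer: -27572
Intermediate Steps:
z(d) = -234 + d**2 + 147*d
-72*(-881) - ((20885 + z(D(6))) + 63765) = -72*(-881) - ((20885 + (-234 + (6**2)**2 + 147*6**2)) + 63765) = 63432 - ((20885 + (-234 + 36**2 + 147*36)) + 63765) = 63432 - ((20885 + (-234 + 1296 + 5292)) + 63765) = 63432 - ((20885 + 6354) + 63765) = 63432 - (27239 + 63765) = 63432 - 1*91004 = 63432 - 91004 = -27572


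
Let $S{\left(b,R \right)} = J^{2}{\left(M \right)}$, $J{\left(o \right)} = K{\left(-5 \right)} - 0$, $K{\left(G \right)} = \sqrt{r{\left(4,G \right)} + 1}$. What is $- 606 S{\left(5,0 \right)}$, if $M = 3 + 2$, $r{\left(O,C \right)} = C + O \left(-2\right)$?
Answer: $7272$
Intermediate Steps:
$r{\left(O,C \right)} = C - 2 O$
$M = 5$
$K{\left(G \right)} = \sqrt{-7 + G}$ ($K{\left(G \right)} = \sqrt{\left(G - 8\right) + 1} = \sqrt{\left(-8 + G\right) + 1} = \sqrt{-7 + G}$)
$J{\left(o \right)} = 2 i \sqrt{3}$ ($J{\left(o \right)} = \sqrt{-7 - 5} - 0 = \sqrt{-12} + 0 = 2 i \sqrt{3} + 0 = 2 i \sqrt{3}$)
$S{\left(b,R \right)} = -12$ ($S{\left(b,R \right)} = \left(2 i \sqrt{3}\right)^{2} = -12$)
$- 606 S{\left(5,0 \right)} = \left(-606\right) \left(-12\right) = 7272$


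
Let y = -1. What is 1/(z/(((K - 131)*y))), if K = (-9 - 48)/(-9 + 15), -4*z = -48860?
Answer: 281/24430 ≈ 0.011502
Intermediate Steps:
z = 12215 (z = -1/4*(-48860) = 12215)
K = -19/2 (K = -57/6 = -57*1/6 = -19/2 ≈ -9.5000)
1/(z/(((K - 131)*y))) = 1/(12215/(((-19/2 - 131)*(-1)))) = 1/(12215/((-281/2*(-1)))) = 1/(12215/(281/2)) = 1/(12215*(2/281)) = 1/(24430/281) = 281/24430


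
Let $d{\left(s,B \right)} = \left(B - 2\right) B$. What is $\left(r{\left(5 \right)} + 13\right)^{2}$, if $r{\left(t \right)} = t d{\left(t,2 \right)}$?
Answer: $169$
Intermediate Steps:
$d{\left(s,B \right)} = B \left(-2 + B\right)$ ($d{\left(s,B \right)} = \left(-2 + B\right) B = B \left(-2 + B\right)$)
$r{\left(t \right)} = 0$ ($r{\left(t \right)} = t 2 \left(-2 + 2\right) = t 2 \cdot 0 = t 0 = 0$)
$\left(r{\left(5 \right)} + 13\right)^{2} = \left(0 + 13\right)^{2} = 13^{2} = 169$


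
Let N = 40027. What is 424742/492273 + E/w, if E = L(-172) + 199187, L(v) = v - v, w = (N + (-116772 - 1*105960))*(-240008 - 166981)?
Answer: 3509272964532649/4067210134125765 ≈ 0.86282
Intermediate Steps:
w = 74358925245 (w = (40027 + (-116772 - 1*105960))*(-240008 - 166981) = (40027 + (-116772 - 105960))*(-406989) = (40027 - 222732)*(-406989) = -182705*(-406989) = 74358925245)
L(v) = 0
E = 199187 (E = 0 + 199187 = 199187)
424742/492273 + E/w = 424742/492273 + 199187/74358925245 = 3509272964532649/4067210134125765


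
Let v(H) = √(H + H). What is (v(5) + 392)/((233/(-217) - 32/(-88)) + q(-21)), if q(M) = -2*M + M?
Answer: 116963/6054 + 2387*√10/48432 ≈ 19.476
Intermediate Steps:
v(H) = √2*√H (v(H) = √(2*H) = √2*√H)
q(M) = -M
(v(5) + 392)/((233/(-217) - 32/(-88)) + q(-21)) = (√2*√5 + 392)/((233/(-217) - 32/(-88)) - 1*(-21)) = (√10 + 392)/((233*(-1/217) - 32*(-1/88)) + 21) = (392 + √10)/((-233/217 + 4/11) + 21) = (392 + √10)/(-1695/2387 + 21) = (392 + √10)/(48432/2387) = (392 + √10)*(2387/48432) = 116963/6054 + 2387*√10/48432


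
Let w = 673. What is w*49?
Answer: 32977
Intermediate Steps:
w*49 = 673*49 = 32977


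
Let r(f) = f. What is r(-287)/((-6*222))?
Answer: 287/1332 ≈ 0.21547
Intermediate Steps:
r(-287)/((-6*222)) = -287/((-6*222)) = -287/(-1332) = -287*(-1/1332) = 287/1332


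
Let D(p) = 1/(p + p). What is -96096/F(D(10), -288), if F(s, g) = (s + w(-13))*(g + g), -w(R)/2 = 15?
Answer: -10010/1797 ≈ -5.5704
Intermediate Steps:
w(R) = -30 (w(R) = -2*15 = -30)
D(p) = 1/(2*p)
F(s, g) = 2*g*(-30 + s) (F(s, g) = (s - 30)*(g + g) = (-30 + s)*(2*g) = 2*g*(-30 + s))
-96096/F(D(10), -288) = -96096*(-1/(576*(-30 + (1/2)/10))) = -96096*(-1/(576*(-30 + (1/2)*(1/10)))) = -96096*(-1/(576*(-30 + 1/20))) = -96096/(2*(-288)*(-599/20)) = -96096/86256/5 = -96096*5/86256 = -10010/1797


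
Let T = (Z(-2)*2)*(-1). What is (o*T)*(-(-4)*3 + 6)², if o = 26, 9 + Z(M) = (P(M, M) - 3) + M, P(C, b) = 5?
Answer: 151632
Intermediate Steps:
Z(M) = -7 + M (Z(M) = -9 + ((5 - 3) + M) = -9 + (2 + M) = -7 + M)
T = 18 (T = ((-7 - 2)*2)*(-1) = -9*2*(-1) = -18*(-1) = 18)
(o*T)*(-(-4)*3 + 6)² = (26*18)*(-(-4)*3 + 6)² = 468*(-2*(-6) + 6)² = 468*(12 + 6)² = 468*18² = 468*324 = 151632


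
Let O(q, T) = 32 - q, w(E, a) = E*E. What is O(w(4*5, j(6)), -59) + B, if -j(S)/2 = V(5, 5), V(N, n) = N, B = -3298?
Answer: -3666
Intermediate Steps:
j(S) = -10 (j(S) = -2*5 = -10)
w(E, a) = E**2
O(w(4*5, j(6)), -59) + B = (32 - (4*5)**2) - 3298 = (32 - 1*20**2) - 3298 = (32 - 1*400) - 3298 = (32 - 400) - 3298 = -368 - 3298 = -3666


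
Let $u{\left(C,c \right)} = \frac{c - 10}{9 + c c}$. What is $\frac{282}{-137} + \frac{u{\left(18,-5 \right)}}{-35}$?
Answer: $- \frac{66705}{32606} \approx -2.0458$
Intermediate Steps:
$u{\left(C,c \right)} = \frac{-10 + c}{9 + c^{2}}$
$\frac{282}{-137} + \frac{u{\left(18,-5 \right)}}{-35} = \frac{282}{-137} + \frac{\frac{1}{9 + \left(-5\right)^{2}} \left(-10 - 5\right)}{-35} = 282 \left(- \frac{1}{137}\right) + \frac{1}{9 + 25} \left(-15\right) \left(- \frac{1}{35}\right) = - \frac{282}{137} + \frac{1}{34} \left(-15\right) \left(- \frac{1}{35}\right) = - \frac{282}{137} - - \frac{3}{238} = - \frac{282}{137} + \frac{3}{238} = - \frac{66705}{32606}$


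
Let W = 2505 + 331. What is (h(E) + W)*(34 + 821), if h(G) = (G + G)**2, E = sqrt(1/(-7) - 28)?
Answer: 16299720/7 ≈ 2.3285e+6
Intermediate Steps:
W = 2836
E = I*sqrt(1379)/7 (E = sqrt(-1/7 - 28) = sqrt(-197/7) = I*sqrt(1379)/7 ≈ 5.305*I)
h(G) = 4*G**2 (h(G) = (2*G)**2 = 4*G**2)
(h(E) + W)*(34 + 821) = (4*(I*sqrt(1379)/7)**2 + 2836)*(34 + 821) = (4*(-197/7) + 2836)*855 = (-788/7 + 2836)*855 = (19064/7)*855 = 16299720/7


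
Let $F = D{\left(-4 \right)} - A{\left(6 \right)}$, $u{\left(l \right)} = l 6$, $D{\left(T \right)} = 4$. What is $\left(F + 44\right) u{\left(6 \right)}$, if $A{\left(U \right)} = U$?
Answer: $1512$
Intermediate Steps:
$u{\left(l \right)} = 6 l$
$F = -2$ ($F = 4 - 6 = -2$)
$\left(F + 44\right) u{\left(6 \right)} = \left(-2 + 44\right) 6 \cdot 6 = 42 \cdot 36 = 1512$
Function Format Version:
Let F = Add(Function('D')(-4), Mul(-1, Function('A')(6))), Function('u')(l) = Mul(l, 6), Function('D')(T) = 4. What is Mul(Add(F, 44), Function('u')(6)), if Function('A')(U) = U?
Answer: 1512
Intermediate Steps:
Function('u')(l) = Mul(6, l)
F = -2 (F = Add(4, Mul(-1, 6)) = Add(4, -6) = -2)
Mul(Add(F, 44), Function('u')(6)) = Mul(Add(-2, 44), Mul(6, 6)) = Mul(42, 36) = 1512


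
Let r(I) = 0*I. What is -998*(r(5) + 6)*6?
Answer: -35928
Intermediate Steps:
r(I) = 0
-998*(r(5) + 6)*6 = -998*(0 + 6)*6 = -5988*6 = -998*36 = -35928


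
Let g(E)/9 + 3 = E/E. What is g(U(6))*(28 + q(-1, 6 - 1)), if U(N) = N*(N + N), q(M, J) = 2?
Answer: -540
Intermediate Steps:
U(N) = 2*N² (U(N) = N*(2*N) = 2*N²)
g(E) = -18 (g(E) = -27 + 9*(E/E) = -27 + 9*1 = -27 + 9 = -18)
g(U(6))*(28 + q(-1, 6 - 1)) = -18*(28 + 2) = -18*30 = -540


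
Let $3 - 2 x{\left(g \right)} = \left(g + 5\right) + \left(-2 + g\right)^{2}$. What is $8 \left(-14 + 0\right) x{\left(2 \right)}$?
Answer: $224$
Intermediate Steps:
$x{\left(g \right)} = -1 - \frac{g}{2} - \frac{\left(-2 + g\right)^{2}}{2}$ ($x{\left(g \right)} = \frac{3}{2} - \frac{\left(g + 5\right) + \left(-2 + g\right)^{2}}{2} = \frac{3}{2} - \frac{\left(5 + g\right) + \left(-2 + g\right)^{2}}{2} = \frac{3}{2} - \frac{5 + g + \left(-2 + g\right)^{2}}{2} = \frac{3}{2} - \left(\frac{5}{2} + \frac{g}{2} + \frac{\left(-2 + g\right)^{2}}{2}\right) = -1 - \frac{g}{2} - \frac{\left(-2 + g\right)^{2}}{2}$)
$8 \left(-14 + 0\right) x{\left(2 \right)} = 8 \left(-14 + 0\right) \left(-3 - \frac{2^{2}}{2} + \frac{3}{2} \cdot 2\right) = 8 \left(-14\right) \left(-3 - 2 + 3\right) = - 112 \left(-3 - 2 + 3\right) = \left(-112\right) \left(-2\right) = 224$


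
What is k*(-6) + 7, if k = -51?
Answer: 313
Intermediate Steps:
k*(-6) + 7 = -51*(-6) + 7 = 306 + 7 = 313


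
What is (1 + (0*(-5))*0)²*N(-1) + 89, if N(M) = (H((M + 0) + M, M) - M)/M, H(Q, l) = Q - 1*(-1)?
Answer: 89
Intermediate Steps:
H(Q, l) = 1 + Q (H(Q, l) = Q + 1 = 1 + Q)
N(M) = (1 + M)/M (N(M) = ((1 + ((M + 0) + M)) - M)/M = ((1 + (M + M)) - M)/M = ((1 + 2*M) - M)/M = (1 + M)/M)
(1 + (0*(-5))*0)²*N(-1) + 89 = (1 + (0*(-5))*0)²*((1 - 1)/(-1)) + 89 = (1 + 0*0)²*(-1*0) + 89 = (1 + 0)²*0 + 89 = 1²*0 + 89 = 1*0 + 89 = 0 + 89 = 89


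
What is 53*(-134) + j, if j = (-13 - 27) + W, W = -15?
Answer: -7157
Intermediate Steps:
j = -55 (j = (-13 - 27) - 15 = -40 - 15 = -55)
53*(-134) + j = 53*(-134) - 55 = -7102 - 55 = -7157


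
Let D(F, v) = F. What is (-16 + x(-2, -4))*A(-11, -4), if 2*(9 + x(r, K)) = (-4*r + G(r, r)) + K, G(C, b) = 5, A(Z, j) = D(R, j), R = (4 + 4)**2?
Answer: -1312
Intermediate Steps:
R = 64 (R = 8**2 = 64)
A(Z, j) = 64
x(r, K) = -13/2 + K/2 - 2*r (x(r, K) = -9 + ((-4*r + 5) + K)/2 = -9 + ((5 - 4*r) + K)/2 = -9 + (5 + K - 4*r)/2 = -9 + (5/2 + K/2 - 2*r) = -13/2 + K/2 - 2*r)
(-16 + x(-2, -4))*A(-11, -4) = (-16 + (-13/2 + (1/2)*(-4) - 2*(-2)))*64 = (-16 + (-13/2 - 2 + 4))*64 = (-16 - 9/2)*64 = -41/2*64 = -1312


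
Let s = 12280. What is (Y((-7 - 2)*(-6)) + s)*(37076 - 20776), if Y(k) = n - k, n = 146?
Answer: 201663600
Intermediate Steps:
Y(k) = 146 - k
(Y((-7 - 2)*(-6)) + s)*(37076 - 20776) = ((146 - (-7 - 2)*(-6)) + 12280)*(37076 - 20776) = ((146 - (-9)*(-6)) + 12280)*16300 = ((146 - 1*54) + 12280)*16300 = ((146 - 54) + 12280)*16300 = (92 + 12280)*16300 = 12372*16300 = 201663600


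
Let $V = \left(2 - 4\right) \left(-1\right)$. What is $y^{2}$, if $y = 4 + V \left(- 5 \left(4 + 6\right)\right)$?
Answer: $9216$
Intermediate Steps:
$V = 2$ ($V = \left(-2\right) \left(-1\right) = 2$)
$y = -96$ ($y = 4 + 2 \left(- 5 \left(4 + 6\right)\right) = 4 + 2 \left(\left(-5\right) 10\right) = 4 + 2 \left(-50\right) = 4 - 100 = -96$)
$y^{2} = \left(-96\right)^{2} = 9216$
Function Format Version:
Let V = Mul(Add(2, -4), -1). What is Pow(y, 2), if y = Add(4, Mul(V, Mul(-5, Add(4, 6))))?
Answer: 9216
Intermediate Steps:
V = 2 (V = Mul(-2, -1) = 2)
y = -96 (y = Add(4, Mul(2, Mul(-5, Add(4, 6)))) = Add(4, Mul(2, Mul(-5, 10))) = Add(4, Mul(2, -50)) = Add(4, -100) = -96)
Pow(y, 2) = Pow(-96, 2) = 9216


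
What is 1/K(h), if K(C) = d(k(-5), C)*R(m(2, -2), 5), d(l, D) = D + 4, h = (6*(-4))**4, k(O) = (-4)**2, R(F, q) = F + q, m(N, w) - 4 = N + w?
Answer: 1/2986020 ≈ 3.3489e-7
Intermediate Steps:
m(N, w) = 4 + N + w (m(N, w) = 4 + (N + w) = 4 + N + w)
k(O) = 16
h = 331776 (h = (-24)**4 = 331776)
d(l, D) = 4 + D
K(C) = 36 + 9*C (K(C) = (4 + C)*((4 + 2 - 2) + 5) = (4 + C)*(4 + 5) = (4 + C)*9 = 36 + 9*C)
1/K(h) = 1/(36 + 9*331776) = 1/(36 + 2985984) = 1/2986020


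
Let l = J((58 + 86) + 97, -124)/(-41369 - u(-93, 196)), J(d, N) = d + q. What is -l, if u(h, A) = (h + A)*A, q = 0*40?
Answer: 241/61557 ≈ 0.0039151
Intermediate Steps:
q = 0
u(h, A) = A*(A + h) (u(h, A) = (A + h)*A = A*(A + h))
J(d, N) = d (J(d, N) = d + 0 = d)
l = -241/61557 (l = ((58 + 86) + 97)/(-41369 - 196*(196 - 93)) = (144 + 97)/(-41369 - 196*103) = 241/(-41369 - 1*20188) = 241/(-41369 - 20188) = 241/(-61557) = 241*(-1/61557) = -241/61557 ≈ -0.0039151)
-l = -1*(-241/61557) = 241/61557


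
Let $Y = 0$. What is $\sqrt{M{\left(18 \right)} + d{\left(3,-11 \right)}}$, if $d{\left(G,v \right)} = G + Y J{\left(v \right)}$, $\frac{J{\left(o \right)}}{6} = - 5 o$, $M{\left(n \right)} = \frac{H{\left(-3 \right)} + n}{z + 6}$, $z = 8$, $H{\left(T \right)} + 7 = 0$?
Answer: $\frac{\sqrt{742}}{14} \approx 1.9457$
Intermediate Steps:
$H{\left(T \right)} = -7$ ($H{\left(T \right)} = -7 + 0 = -7$)
$M{\left(n \right)} = - \frac{1}{2} + \frac{n}{14}$ ($M{\left(n \right)} = \frac{-7 + n}{8 + 6} = \frac{-7 + n}{14} = \left(-7 + n\right) \frac{1}{14} = - \frac{1}{2} + \frac{n}{14}$)
$J{\left(o \right)} = - 30 o$ ($J{\left(o \right)} = 6 \left(- 5 o\right) = - 30 o$)
$d{\left(G,v \right)} = G$ ($d{\left(G,v \right)} = G + 0 \left(- 30 v\right) = G + 0 = G$)
$\sqrt{M{\left(18 \right)} + d{\left(3,-11 \right)}} = \sqrt{\left(- \frac{1}{2} + \frac{1}{14} \cdot 18\right) + 3} = \sqrt{\left(- \frac{1}{2} + \frac{9}{7}\right) + 3} = \sqrt{\frac{11}{14} + 3} = \sqrt{\frac{53}{14}} = \frac{\sqrt{742}}{14}$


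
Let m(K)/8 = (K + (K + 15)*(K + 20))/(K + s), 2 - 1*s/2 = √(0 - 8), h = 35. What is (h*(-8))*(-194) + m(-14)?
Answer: 1792720/33 - 64*I*√2/33 ≈ 54325.0 - 2.7427*I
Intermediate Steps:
s = 4 - 4*I*√2 (s = 4 - 2*√(0 - 8) = 4 - 4*I*√2 ≈ 4.0 - 5.6569*I)
m(K) = 8*(K + (15 + K)*(20 + K))/(4 + K - 4*I*√2) (m(K) = 8*((K + (K + 15)*(K + 20))/(K + (4 - 4*I*√2))) = 8*((K + (15 + K)*(20 + K))/(4 + K - 4*I*√2)) = 8*(K + (15 + K)*(20 + K))/(4 + K - 4*I*√2))
(h*(-8))*(-194) + m(-14) = (35*(-8))*(-194) + 8*(300 + (-14)² + 36*(-14))/(4 - 14 - 4*I*√2) = -280*(-194) + 8*(300 + 196 - 504)/(-10 - 4*I*√2) = 54320 + 8*(-8)/(-10 - 4*I*√2) = 54320 - 64/(-10 - 4*I*√2)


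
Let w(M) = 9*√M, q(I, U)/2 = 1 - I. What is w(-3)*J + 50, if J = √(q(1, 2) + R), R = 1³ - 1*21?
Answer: 50 - 18*√15 ≈ -19.714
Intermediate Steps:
q(I, U) = 2 - 2*I (q(I, U) = 2*(1 - I) = 2 - 2*I)
R = -20 (R = 1 - 21 = -20)
J = 2*I*√5 (J = √((2 - 2*1) - 20) = √((2 - 2) - 20) = √(0 - 20) = √(-20) = 2*I*√5 ≈ 4.4721*I)
w(-3)*J + 50 = (9*√(-3))*(2*I*√5) + 50 = (9*(I*√3))*(2*I*√5) + 50 = (9*I*√3)*(2*I*√5) + 50 = -18*√15 + 50 = 50 - 18*√15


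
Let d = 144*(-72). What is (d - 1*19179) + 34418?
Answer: 4871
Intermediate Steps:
d = -10368
(d - 1*19179) + 34418 = (-10368 - 1*19179) + 34418 = (-10368 - 19179) + 34418 = -29547 + 34418 = 4871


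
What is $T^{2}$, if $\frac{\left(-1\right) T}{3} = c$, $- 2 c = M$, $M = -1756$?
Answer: $6937956$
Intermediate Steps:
$c = 878$ ($c = \left(- \frac{1}{2}\right) \left(-1756\right) = 878$)
$T = -2634$ ($T = \left(-3\right) 878 = -2634$)
$T^{2} = \left(-2634\right)^{2} = 6937956$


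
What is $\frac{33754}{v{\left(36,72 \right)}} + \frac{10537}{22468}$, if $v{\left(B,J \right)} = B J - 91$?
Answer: $\frac{19139949}{1370548} \approx 13.965$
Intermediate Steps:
$v{\left(B,J \right)} = -91 + B J$
$\frac{33754}{v{\left(36,72 \right)}} + \frac{10537}{22468} = \frac{33754}{-91 + 36 \cdot 72} + \frac{10537}{22468} = \frac{33754}{-91 + 2592} + 10537 \cdot \frac{1}{22468} = \frac{33754}{2501} + \frac{257}{548} = \frac{19139949}{1370548}$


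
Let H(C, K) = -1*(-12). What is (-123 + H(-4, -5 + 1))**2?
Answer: 12321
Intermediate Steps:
H(C, K) = 12
(-123 + H(-4, -5 + 1))**2 = (-123 + 12)**2 = (-111)**2 = 12321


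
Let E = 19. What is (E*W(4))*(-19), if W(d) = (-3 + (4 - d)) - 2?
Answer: 1805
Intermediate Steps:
W(d) = -1 - d (W(d) = (1 - d) - 2 = -1 - d)
(E*W(4))*(-19) = (19*(-1 - 1*4))*(-19) = (19*(-1 - 4))*(-19) = (19*(-5))*(-19) = -95*(-19) = 1805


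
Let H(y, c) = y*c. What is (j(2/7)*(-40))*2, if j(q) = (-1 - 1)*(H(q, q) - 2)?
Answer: -15040/49 ≈ -306.94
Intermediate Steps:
H(y, c) = c*y
j(q) = 4 - 2*q² (j(q) = (-1 - 1)*(q*q - 2) = -2*(q² - 2) = -2*(-2 + q²) = 4 - 2*q²)
(j(2/7)*(-40))*2 = ((4 - 2*(2/7)²)*(-40))*2 = ((4 - 2*4/49)*(-40))*2 = ((4 - 8/49)*(-40))*2 = ((188/49)*(-40))*2 = -7520/49*2 = -15040/49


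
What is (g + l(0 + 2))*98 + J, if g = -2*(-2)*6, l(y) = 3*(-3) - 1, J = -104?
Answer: 1268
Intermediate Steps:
l(y) = -10 (l(y) = -9 - 1 = -10)
g = 24 (g = 4*6 = 24)
(g + l(0 + 2))*98 + J = (24 - 10)*98 - 104 = 14*98 - 104 = 1372 - 104 = 1268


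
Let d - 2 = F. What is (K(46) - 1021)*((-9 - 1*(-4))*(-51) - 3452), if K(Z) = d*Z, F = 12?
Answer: 1205269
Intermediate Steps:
d = 14 (d = 2 + 12 = 14)
K(Z) = 14*Z
(K(46) - 1021)*((-9 - 1*(-4))*(-51) - 3452) = (14*46 - 1021)*((-9 - 1*(-4))*(-51) - 3452) = (644 - 1021)*((-9 + 4)*(-51) - 3452) = -377*(-5*(-51) - 3452) = -377*(255 - 3452) = -377*(-3197) = 1205269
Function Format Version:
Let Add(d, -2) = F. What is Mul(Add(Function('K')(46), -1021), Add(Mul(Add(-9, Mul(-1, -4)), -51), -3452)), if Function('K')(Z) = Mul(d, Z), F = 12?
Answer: 1205269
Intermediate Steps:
d = 14 (d = Add(2, 12) = 14)
Function('K')(Z) = Mul(14, Z)
Mul(Add(Function('K')(46), -1021), Add(Mul(Add(-9, Mul(-1, -4)), -51), -3452)) = Mul(Add(Mul(14, 46), -1021), Add(Mul(Add(-9, Mul(-1, -4)), -51), -3452)) = Mul(Add(644, -1021), Add(Mul(Add(-9, 4), -51), -3452)) = Mul(-377, Add(Mul(-5, -51), -3452)) = Mul(-377, Add(255, -3452)) = Mul(-377, -3197) = 1205269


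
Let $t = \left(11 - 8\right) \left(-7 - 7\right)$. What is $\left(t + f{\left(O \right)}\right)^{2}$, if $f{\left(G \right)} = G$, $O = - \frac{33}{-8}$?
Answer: $\frac{91809}{64} \approx 1434.5$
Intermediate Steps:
$O = \frac{33}{8}$ ($O = \left(-33\right) \left(- \frac{1}{8}\right) = \frac{33}{8} \approx 4.125$)
$t = -42$ ($t = 3 \left(-7 - 7\right) = 3 \left(-14\right) = -42$)
$\left(t + f{\left(O \right)}\right)^{2} = \left(-42 + \frac{33}{8}\right)^{2} = \left(- \frac{303}{8}\right)^{2} = \frac{91809}{64}$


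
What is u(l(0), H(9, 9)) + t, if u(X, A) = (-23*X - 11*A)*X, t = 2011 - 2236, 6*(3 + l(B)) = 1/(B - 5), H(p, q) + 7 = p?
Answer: -332903/900 ≈ -369.89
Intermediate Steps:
H(p, q) = -7 + p
l(B) = -3 + 1/(6*(-5 + B)) (l(B) = -3 + 1/(6*(B - 5)) = -3 + 1/(6*(-5 + B)))
t = -225
u(X, A) = X*(-23*X - 11*A)
u(l(0), H(9, 9)) + t = -(91 - 18*0)/(6*(-5 + 0))*(11*(-7 + 9) + 23*((91 - 18*0)/(6*(-5 + 0)))) - 225 = -(1/6)*(91 + 0)/(-5)*(11*2 + 23*((1/6)*(91 + 0)/(-5))) - 225 = -(1/6)*(-1/5)*91*(22 + 23*((1/6)*(-1/5)*91)) - 225 = -1*(-91/30)*(22 + 23*(-91/30)) - 225 = -1*(-91/30)*(22 - 2093/30) - 225 = -1*(-91/30)*(-1433/30) - 225 = -130403/900 - 225 = -332903/900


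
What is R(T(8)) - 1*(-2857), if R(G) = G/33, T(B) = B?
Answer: 94289/33 ≈ 2857.2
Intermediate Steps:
R(G) = G/33 (R(G) = G*(1/33) = G/33)
R(T(8)) - 1*(-2857) = (1/33)*8 - 1*(-2857) = 8/33 + 2857 = 94289/33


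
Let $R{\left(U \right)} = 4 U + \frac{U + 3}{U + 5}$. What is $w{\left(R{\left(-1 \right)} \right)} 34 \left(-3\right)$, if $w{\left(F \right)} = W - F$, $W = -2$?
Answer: $-153$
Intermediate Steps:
$R{\left(U \right)} = 4 U + \frac{3 + U}{5 + U}$
$w{\left(F \right)} = -2 - F$
$w{\left(R{\left(-1 \right)} \right)} 34 \left(-3\right) = \left(-2 - \frac{3 + 4 \left(-1\right)^{2} + 21 \left(-1\right)}{5 - 1}\right) 34 \left(-3\right) = \left(-2 - \frac{3 + 4 \cdot 1 - 21}{4}\right) 34 \left(-3\right) = \left(-2 - \frac{3 + 4 - 21}{4}\right) 34 \left(-3\right) = \left(-2 - \frac{1}{4} \left(-14\right)\right) 34 \left(-3\right) = \left(-2 - - \frac{7}{2}\right) 34 \left(-3\right) = \left(-2 + \frac{7}{2}\right) 34 \left(-3\right) = \frac{3}{2} \cdot 34 \left(-3\right) = 51 \left(-3\right) = -153$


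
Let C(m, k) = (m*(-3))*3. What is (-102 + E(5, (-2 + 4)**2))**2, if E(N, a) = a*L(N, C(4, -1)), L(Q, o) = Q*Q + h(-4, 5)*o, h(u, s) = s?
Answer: 521284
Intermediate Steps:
C(m, k) = -9*m (C(m, k) = -3*m*3 = -9*m)
L(Q, o) = Q**2 + 5*o (L(Q, o) = Q*Q + 5*o = Q**2 + 5*o)
E(N, a) = a*(-180 + N**2) (E(N, a) = a*(N**2 + 5*(-9*4)) = a*(N**2 + 5*(-36)) = a*(N**2 - 180) = a*(-180 + N**2))
(-102 + E(5, (-2 + 4)**2))**2 = (-102 + (-2 + 4)**2*(-180 + 5**2))**2 = (-102 + 2**2*(-180 + 25))**2 = (-102 + 4*(-155))**2 = (-102 - 620)**2 = (-722)**2 = 521284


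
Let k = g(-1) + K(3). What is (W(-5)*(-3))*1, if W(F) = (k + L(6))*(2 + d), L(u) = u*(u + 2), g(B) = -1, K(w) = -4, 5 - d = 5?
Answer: -258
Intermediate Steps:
d = 0 (d = 5 - 1*5 = 5 - 5 = 0)
L(u) = u*(2 + u)
k = -5 (k = -1 - 4 = -5)
W(F) = 86 (W(F) = (-5 + 6*(2 + 6))*(2 + 0) = (-5 + 6*8)*2 = (-5 + 48)*2 = 43*2 = 86)
(W(-5)*(-3))*1 = (86*(-3))*1 = -258*1 = -258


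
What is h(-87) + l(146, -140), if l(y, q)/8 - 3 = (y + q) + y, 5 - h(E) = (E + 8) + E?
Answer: 1411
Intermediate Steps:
h(E) = -3 - 2*E (h(E) = 5 - ((E + 8) + E) = 5 - ((8 + E) + E) = 5 - (8 + 2*E) = 5 + (-8 - 2*E) = -3 - 2*E)
l(y, q) = 24 + 8*q + 16*y (l(y, q) = 24 + 8*((y + q) + y) = 24 + 8*((q + y) + y) = 24 + 8*(q + 2*y) = 24 + (8*q + 16*y) = 24 + 8*q + 16*y)
h(-87) + l(146, -140) = (-3 - 2*(-87)) + (24 + 8*(-140) + 16*146) = (-3 + 174) + (24 - 1120 + 2336) = 171 + 1240 = 1411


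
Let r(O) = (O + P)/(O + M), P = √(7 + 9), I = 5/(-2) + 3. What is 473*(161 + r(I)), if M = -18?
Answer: 2661098/35 ≈ 76031.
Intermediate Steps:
I = ½ (I = 5*(-½) + 3 = -5/2 + 3 = ½ ≈ 0.50000)
P = 4 (P = √16 = 4)
r(O) = (4 + O)/(-18 + O) (r(O) = (O + 4)/(O - 18) = (4 + O)/(-18 + O))
473*(161 + r(I)) = 473*(161 + (4 + ½)/(-18 + ½)) = 473*(161 + (9/2)/(-35/2)) = 473*(161 - 2/35*9/2) = 473*(161 - 9/35) = 473*(5626/35) = 2661098/35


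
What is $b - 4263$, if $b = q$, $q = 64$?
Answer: $-4199$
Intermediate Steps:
$b = 64$
$b - 4263 = 64 - 4263 = -4199$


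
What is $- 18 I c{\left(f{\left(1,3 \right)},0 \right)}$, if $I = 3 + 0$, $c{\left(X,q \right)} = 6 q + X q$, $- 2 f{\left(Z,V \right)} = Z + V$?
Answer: $0$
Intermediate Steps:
$f{\left(Z,V \right)} = - \frac{V}{2} - \frac{Z}{2}$ ($f{\left(Z,V \right)} = - \frac{Z + V}{2} = - \frac{V + Z}{2} = - \frac{V}{2} - \frac{Z}{2}$)
$I = 3$
$- 18 I c{\left(f{\left(1,3 \right)},0 \right)} = \left(-18\right) 3 \cdot 0 \left(6 - 2\right) = - 54 \cdot 0 \left(6 - 2\right) = - 54 \cdot 0 \cdot 4 = \left(-54\right) 0 = 0$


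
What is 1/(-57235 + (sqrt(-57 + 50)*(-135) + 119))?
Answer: I/(-57116*I + 135*sqrt(7)) ≈ -1.7508e-5 + 1.0948e-7*I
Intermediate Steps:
1/(-57235 + (sqrt(-57 + 50)*(-135) + 119)) = 1/(-57235 + (sqrt(-7)*(-135) + 119)) = 1/(-57235 + ((I*sqrt(7))*(-135) + 119)) = 1/(-57235 + (-135*I*sqrt(7) + 119)) = 1/(-57235 + (119 - 135*I*sqrt(7))) = 1/(-57116 - 135*I*sqrt(7))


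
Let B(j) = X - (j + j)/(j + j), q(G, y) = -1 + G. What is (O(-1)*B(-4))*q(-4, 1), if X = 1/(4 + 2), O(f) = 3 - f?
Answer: 50/3 ≈ 16.667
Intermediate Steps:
X = ⅙ (X = 1/6 = ⅙ ≈ 0.16667)
B(j) = -⅚ (B(j) = ⅙ - (j + j)/(j + j) = ⅙ - 2*j/(2*j) = ⅙ - 2*j*1/(2*j) = ⅙ - 1*1 = ⅙ - 1 = -⅚)
(O(-1)*B(-4))*q(-4, 1) = ((3 - 1*(-1))*(-⅚))*(-1 - 4) = ((3 + 1)*(-⅚))*(-5) = (4*(-⅚))*(-5) = -10/3*(-5) = 50/3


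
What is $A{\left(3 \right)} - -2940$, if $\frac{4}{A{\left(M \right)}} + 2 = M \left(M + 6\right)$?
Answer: $\frac{73504}{25} \approx 2940.2$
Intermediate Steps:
$A{\left(M \right)} = \frac{4}{-2 + M \left(6 + M\right)}$ ($A{\left(M \right)} = \frac{4}{-2 + M \left(M + 6\right)} = \frac{4}{-2 + M \left(6 + M\right)}$)
$A{\left(3 \right)} - -2940 = \frac{4}{-2 + 3^{2} + 6 \cdot 3} - -2940 = \frac{4}{-2 + 9 + 18} + 2940 = \frac{4}{25} + 2940 = \frac{73504}{25}$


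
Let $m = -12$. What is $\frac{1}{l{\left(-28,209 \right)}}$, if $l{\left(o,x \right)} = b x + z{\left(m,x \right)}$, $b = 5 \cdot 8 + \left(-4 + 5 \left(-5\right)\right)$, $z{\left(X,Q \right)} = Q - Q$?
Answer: $\frac{1}{2299} \approx 0.00043497$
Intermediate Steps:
$z{\left(X,Q \right)} = 0$
$b = 11$ ($b = 40 - 29 = 11$)
$l{\left(o,x \right)} = 11 x$ ($l{\left(o,x \right)} = 11 x + 0 = 11 x$)
$\frac{1}{l{\left(-28,209 \right)}} = \frac{1}{11 \cdot 209} = \frac{1}{2299}$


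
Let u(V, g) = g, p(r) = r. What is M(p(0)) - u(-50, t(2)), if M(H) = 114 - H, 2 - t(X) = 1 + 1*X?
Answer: 115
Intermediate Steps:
t(X) = 1 - X (t(X) = 2 - (1 + 1*X) = 2 - (1 + X) = 2 + (-1 - X) = 1 - X)
M(p(0)) - u(-50, t(2)) = (114 - 1*0) - (1 - 1*2) = (114 + 0) - (1 - 2) = 114 - 1*(-1) = 114 + 1 = 115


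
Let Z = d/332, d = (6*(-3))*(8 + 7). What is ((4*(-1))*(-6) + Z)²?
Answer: 14814801/27556 ≈ 537.63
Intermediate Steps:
d = -270 (d = -18*15 = -270)
Z = -135/166 (Z = -270/332 = -270*1/332 = -135/166 ≈ -0.81325)
((4*(-1))*(-6) + Z)² = ((4*(-1))*(-6) - 135/166)² = (-4*(-6) - 135/166)² = (24 - 135/166)² = (3849/166)² = 14814801/27556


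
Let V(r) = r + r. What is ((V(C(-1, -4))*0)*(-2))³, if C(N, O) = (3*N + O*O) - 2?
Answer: 0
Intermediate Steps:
C(N, O) = -2 + O² + 3*N (C(N, O) = (3*N + O²) - 2 = (O² + 3*N) - 2 = -2 + O² + 3*N)
V(r) = 2*r
((V(C(-1, -4))*0)*(-2))³ = (((2*(-2 + (-4)² + 3*(-1)))*0)*(-2))³ = (((2*(-2 + 16 - 3))*0)*(-2))³ = (((2*11)*0)*(-2))³ = ((22*0)*(-2))³ = (0*(-2))³ = 0³ = 0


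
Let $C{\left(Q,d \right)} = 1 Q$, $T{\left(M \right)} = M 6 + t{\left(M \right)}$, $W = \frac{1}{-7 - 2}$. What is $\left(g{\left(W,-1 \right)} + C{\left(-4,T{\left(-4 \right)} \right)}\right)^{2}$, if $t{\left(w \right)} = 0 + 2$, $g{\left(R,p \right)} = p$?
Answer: $25$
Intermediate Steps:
$W = - \frac{1}{9}$ ($W = \frac{1}{-9} = - \frac{1}{9} \approx -0.11111$)
$t{\left(w \right)} = 2$
$T{\left(M \right)} = 2 + 6 M$ ($T{\left(M \right)} = M 6 + 2 = 6 M + 2 = 2 + 6 M$)
$C{\left(Q,d \right)} = Q$
$\left(g{\left(W,-1 \right)} + C{\left(-4,T{\left(-4 \right)} \right)}\right)^{2} = \left(-1 - 4\right)^{2} = \left(-5\right)^{2} = 25$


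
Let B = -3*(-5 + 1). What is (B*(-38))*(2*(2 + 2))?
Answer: -3648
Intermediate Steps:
B = 12 (B = -3*(-4) = 12)
(B*(-38))*(2*(2 + 2)) = (12*(-38))*(2*(2 + 2)) = -912*4 = -456*8 = -3648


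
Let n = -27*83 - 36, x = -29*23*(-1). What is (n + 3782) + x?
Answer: 2172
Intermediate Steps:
x = 667 (x = -667*(-1) = 667)
n = -2277 (n = -2241 - 36 = -2277)
(n + 3782) + x = (-2277 + 3782) + 667 = 1505 + 667 = 2172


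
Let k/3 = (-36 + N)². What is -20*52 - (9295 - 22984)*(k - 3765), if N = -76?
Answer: 463604323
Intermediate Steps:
k = 37632 (k = 3*(-36 - 76)² = 3*(-112)² = 3*12544 = 37632)
-20*52 - (9295 - 22984)*(k - 3765) = -20*52 - (9295 - 22984)*(37632 - 3765) = -1040 - (-13689)*33867 = -1040 - 1*(-463605363) = -1040 + 463605363 = 463604323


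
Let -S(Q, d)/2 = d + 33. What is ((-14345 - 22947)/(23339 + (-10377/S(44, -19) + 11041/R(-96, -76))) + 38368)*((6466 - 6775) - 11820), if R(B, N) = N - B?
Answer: -197576491229598/424579 ≈ -4.6535e+8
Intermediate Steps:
S(Q, d) = -66 - 2*d (S(Q, d) = -2*(d + 33) = -2*(33 + d) = -66 - 2*d)
((-14345 - 22947)/(23339 + (-10377/S(44, -19) + 11041/R(-96, -76))) + 38368)*((6466 - 6775) - 11820) = ((-14345 - 22947)/(23339 + (-10377/(-66 - 2*(-19)) + 11041/(-76 - 1*(-96)))) + 38368)*((6466 - 6775) - 11820) = (-37292/(23339 + (-10377/(-66 + 38) + 11041/(-76 + 96))) + 38368)*(-309 - 11820) = (-37292/(23339 + (-10377/(-28) + 11041/20)) + 38368)*(-12129) = (-37292/(23339 + (-10377*(-1/28) + 11041*(1/20))) + 38368)*(-12129) = (-37292/(23339 + (10377/28 + 11041/20)) + 38368)*(-12129) = (-37292/(23339 + 32293/35) + 38368)*(-12129) = (-37292/849158/35 + 38368)*(-12129) = (-37292*35/849158 + 38368)*(-12129) = (-652610/424579 + 38368)*(-12129) = (16289594462/424579)*(-12129) = -197576491229598/424579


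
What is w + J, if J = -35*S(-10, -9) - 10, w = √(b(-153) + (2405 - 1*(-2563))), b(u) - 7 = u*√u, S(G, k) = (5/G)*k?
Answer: -335/2 + √(4975 - 459*I*√17) ≈ -95.744 - 13.187*I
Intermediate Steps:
S(G, k) = 5*k/G
b(u) = 7 + u^(3/2) (b(u) = 7 + u*√u = 7 + u^(3/2))
w = √(4975 - 459*I*√17) (w = √((7 + (-153)^(3/2)) + (2405 - 1*(-2563))) = √((7 - 459*I*√17) + (2405 + 2563)) = √((7 - 459*I*√17) + 4968) = √(4975 - 459*I*√17) ≈ 71.756 - 13.187*I)
J = -335/2 (J = -175*(-9)/(-10) - 10 = -175*(-9)*(-1)/10 - 10 = -35*9/2 - 10 = -315/2 - 10 = -335/2 ≈ -167.50)
w + J = √(4975 - 459*I*√17) - 335/2 = -335/2 + √(4975 - 459*I*√17)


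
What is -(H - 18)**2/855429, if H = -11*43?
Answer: -241081/855429 ≈ -0.28182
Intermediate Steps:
H = -473
-(H - 18)**2/855429 = -(-473 - 18)**2/855429 = -(-491)**2/855429 = -241081/855429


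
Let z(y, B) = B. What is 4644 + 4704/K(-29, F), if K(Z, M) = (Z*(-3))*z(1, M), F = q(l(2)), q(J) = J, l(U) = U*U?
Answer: 135068/29 ≈ 4657.5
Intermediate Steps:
l(U) = U²
F = 4 (F = 2² = 4)
K(Z, M) = -3*M*Z (K(Z, M) = (Z*(-3))*M = (-3*Z)*M = -3*M*Z)
4644 + 4704/K(-29, F) = 4644 + 4704/((-3*4*(-29))) = 4644 + 4704/348 = 4644 + 4704*(1/348) = 4644 + 392/29 = 135068/29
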